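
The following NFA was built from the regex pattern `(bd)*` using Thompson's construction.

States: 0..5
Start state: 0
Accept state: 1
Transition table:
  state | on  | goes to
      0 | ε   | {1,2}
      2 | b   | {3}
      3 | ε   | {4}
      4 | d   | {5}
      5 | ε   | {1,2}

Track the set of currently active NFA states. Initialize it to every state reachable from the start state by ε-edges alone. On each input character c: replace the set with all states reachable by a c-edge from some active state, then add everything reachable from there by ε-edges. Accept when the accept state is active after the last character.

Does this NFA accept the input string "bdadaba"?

Answer: REJECT

Trace:
start: ε-closure({0}) = {0,1,2}
'b' @ 1: {3,4}
'd' @ 2: {1,2,5}  [accepting]
'a' @ 3: {}  — state set empty
rest 'daba' ignored (set empty)
end set {} — state 1 not in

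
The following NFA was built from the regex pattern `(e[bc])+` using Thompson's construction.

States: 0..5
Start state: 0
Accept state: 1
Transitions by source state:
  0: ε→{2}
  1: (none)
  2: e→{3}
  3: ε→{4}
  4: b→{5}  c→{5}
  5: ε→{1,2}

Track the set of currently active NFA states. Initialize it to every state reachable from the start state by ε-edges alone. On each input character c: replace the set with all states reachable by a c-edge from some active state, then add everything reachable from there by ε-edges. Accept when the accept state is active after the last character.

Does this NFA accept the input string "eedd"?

S₀ = ε-closure({0}) = {0,2}
'e' @ 1: {3,4}
'e' @ 2: {}  — no active states
rest 'dd' ignored (set empty)
after full input: {}  (accept=1 not in)

Answer: REJECT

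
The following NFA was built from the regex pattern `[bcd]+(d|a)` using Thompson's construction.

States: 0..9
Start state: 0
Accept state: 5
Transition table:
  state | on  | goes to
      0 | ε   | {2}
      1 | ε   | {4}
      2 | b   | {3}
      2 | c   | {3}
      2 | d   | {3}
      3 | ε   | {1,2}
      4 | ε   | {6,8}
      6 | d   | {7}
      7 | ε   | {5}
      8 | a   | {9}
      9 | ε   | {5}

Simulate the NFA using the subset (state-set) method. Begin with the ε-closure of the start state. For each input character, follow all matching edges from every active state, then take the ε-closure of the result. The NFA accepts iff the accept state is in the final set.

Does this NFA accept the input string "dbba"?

start: ε-closure({0}) = {0,2}
'd' @ 1: {1,2,3,4,6,8}
'b' @ 2: {1,2,3,4,6,8}
'b' @ 3: {1,2,3,4,6,8}
'a' @ 4: {5,9}  [accepting]
end set {5,9} — state 5 in

Answer: ACCEPT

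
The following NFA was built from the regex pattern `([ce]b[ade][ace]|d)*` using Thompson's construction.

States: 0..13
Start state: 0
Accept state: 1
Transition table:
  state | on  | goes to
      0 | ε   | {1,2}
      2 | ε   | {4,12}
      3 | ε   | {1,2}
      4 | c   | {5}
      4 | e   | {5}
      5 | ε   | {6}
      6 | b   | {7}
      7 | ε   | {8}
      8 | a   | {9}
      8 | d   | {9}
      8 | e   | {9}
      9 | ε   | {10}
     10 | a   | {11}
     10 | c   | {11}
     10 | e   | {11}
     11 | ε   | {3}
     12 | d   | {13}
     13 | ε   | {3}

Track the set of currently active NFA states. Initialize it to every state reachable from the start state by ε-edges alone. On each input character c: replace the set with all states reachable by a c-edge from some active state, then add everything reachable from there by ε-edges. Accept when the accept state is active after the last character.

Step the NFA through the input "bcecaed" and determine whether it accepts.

Answer: REJECT

Steps:
initial (ε-close {0}): {0,1,2,4,12}
'b' @ 1: {}  — state set empty
rest 'cecaed' ignored (set empty)
final: {}; accept 1 not in set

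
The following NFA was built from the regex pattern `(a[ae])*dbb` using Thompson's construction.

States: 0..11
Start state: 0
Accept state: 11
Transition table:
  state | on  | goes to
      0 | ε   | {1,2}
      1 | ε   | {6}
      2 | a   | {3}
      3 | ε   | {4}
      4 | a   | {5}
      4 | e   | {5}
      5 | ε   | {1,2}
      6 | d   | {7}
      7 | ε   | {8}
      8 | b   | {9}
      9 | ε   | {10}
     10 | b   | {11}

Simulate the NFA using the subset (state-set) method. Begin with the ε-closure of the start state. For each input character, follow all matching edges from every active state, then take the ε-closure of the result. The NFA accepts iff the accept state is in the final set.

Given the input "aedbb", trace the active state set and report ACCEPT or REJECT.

Answer: ACCEPT

Derivation:
start: ε-closure({0}) = {0,1,2,6}
'a' @ 1: {3,4}
'e' @ 2: {1,2,5,6}
'd' @ 3: {7,8}
'b' @ 4: {9,10}
'b' @ 5: {11}  (accept∈set)
final: {11}; accept 11 in set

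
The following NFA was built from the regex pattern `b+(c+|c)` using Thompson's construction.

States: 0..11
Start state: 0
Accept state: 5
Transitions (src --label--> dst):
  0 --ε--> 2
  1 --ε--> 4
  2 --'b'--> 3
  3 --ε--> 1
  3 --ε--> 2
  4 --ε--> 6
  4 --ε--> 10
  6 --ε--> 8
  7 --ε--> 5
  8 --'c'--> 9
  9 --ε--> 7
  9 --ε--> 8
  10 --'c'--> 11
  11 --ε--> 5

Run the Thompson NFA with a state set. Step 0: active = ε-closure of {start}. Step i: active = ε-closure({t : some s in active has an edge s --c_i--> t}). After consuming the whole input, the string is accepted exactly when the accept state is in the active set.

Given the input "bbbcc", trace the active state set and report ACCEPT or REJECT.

initial (ε-close {0}): {0,2}
'b' @ 1: {1,2,3,4,6,8,10}
'b' @ 2: {1,2,3,4,6,8,10}
'b' @ 3: {1,2,3,4,6,8,10}
'c' @ 4: {5,7,8,9,11}  ✓accept
'c' @ 5: {5,7,8,9}  ✓accept
after full input: {5,7,8,9}  (accept=5 in)

Answer: ACCEPT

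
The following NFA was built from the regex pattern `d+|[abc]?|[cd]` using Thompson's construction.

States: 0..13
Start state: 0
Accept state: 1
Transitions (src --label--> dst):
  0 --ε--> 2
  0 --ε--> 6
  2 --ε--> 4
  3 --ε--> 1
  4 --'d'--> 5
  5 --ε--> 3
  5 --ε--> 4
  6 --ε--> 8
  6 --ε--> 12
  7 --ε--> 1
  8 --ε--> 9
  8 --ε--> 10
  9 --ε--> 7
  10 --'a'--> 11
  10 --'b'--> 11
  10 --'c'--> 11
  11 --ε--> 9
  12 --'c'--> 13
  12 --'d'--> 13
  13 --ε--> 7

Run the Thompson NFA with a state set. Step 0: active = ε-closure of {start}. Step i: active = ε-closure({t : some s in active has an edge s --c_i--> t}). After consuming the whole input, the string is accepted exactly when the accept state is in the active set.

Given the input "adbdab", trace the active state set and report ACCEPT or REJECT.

S₀ = ε-closure({0}) = {0,1,2,4,6,7,8,9,10,12}
'a' @ 1: {1,7,9,11}  (accept∈set)
'd' @ 2: {}  — state set empty
rest 'bdab' ignored (set empty)
end set {} — state 1 not in

Answer: REJECT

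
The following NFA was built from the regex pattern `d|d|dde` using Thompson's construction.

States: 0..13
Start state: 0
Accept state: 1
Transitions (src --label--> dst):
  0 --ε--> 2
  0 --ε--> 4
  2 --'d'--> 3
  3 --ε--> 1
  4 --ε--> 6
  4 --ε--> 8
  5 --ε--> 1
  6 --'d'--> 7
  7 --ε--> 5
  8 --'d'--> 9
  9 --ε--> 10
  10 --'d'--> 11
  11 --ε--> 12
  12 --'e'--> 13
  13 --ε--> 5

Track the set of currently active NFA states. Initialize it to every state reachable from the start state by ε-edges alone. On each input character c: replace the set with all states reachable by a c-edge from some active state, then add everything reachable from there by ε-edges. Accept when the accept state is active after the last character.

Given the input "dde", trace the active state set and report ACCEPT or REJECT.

Answer: ACCEPT

Trace:
start: ε-closure({0}) = {0,2,4,6,8}
'd' @ 1: {1,3,5,7,9,10}  [accepting]
'd' @ 2: {11,12}
'e' @ 3: {1,5,13}  [accepting]
end set {1,5,13} — state 1 in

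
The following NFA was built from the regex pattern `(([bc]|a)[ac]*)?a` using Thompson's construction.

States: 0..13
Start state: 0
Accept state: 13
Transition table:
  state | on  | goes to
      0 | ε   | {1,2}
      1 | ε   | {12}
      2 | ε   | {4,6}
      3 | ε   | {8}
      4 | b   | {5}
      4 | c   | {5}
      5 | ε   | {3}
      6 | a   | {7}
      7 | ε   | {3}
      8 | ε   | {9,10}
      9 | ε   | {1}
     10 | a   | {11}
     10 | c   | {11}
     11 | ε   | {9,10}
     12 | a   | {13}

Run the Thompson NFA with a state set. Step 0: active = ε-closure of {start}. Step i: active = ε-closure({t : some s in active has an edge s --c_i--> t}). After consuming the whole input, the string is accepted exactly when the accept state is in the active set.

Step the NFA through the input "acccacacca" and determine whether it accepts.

initial (ε-close {0}): {0,1,2,4,6,12}
'a' @ 1: {1,3,7,8,9,10,12,13}  ✓accept
'c' @ 2: {1,9,10,11,12}
'c' @ 3: {1,9,10,11,12}
'c' @ 4: {1,9,10,11,12}
'a' @ 5: {1,9,10,11,12,13}  ✓accept
'c' @ 6: {1,9,10,11,12}
'a' @ 7: {1,9,10,11,12,13}  ✓accept
'c' @ 8: {1,9,10,11,12}
'c' @ 9: {1,9,10,11,12}
'a' @ 10: {1,9,10,11,12,13}  ✓accept
after full input: {1,9,10,11,12,13}  (accept=13 in)

Answer: ACCEPT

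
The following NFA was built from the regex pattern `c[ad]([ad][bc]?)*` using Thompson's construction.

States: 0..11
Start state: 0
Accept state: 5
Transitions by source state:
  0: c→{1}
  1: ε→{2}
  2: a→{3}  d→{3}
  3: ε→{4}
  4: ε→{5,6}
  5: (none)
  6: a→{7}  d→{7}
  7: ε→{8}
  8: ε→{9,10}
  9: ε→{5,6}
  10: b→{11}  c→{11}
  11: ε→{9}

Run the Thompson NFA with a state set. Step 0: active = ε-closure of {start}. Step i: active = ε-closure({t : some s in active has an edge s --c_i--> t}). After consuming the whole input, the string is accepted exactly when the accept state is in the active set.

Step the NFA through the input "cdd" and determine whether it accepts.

Answer: ACCEPT

Derivation:
S₀ = ε-closure({0}) = {0}
'c' @ 1: {1,2}
'd' @ 2: {3,4,5,6}  ✓accept
'd' @ 3: {5,6,7,8,9,10}  ✓accept
end set {5,6,7,8,9,10} — state 5 in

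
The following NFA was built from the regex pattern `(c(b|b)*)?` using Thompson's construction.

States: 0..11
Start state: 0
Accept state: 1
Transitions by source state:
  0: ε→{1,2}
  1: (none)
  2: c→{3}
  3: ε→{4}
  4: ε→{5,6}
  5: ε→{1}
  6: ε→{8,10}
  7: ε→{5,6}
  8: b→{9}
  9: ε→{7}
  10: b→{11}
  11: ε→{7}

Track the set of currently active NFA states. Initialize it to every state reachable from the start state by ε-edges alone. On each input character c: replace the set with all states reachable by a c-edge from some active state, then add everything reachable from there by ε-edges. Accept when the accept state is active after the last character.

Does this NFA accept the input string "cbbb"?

S₀ = ε-closure({0}) = {0,1,2}
'c' @ 1: {1,3,4,5,6,8,10}  [accepting]
'b' @ 2: {1,5,6,7,8,9,10,11}  [accepting]
'b' @ 3: {1,5,6,7,8,9,10,11}  [accepting]
'b' @ 4: {1,5,6,7,8,9,10,11}  [accepting]
end set {1,5,6,7,8,9,10,11} — state 1 in

Answer: ACCEPT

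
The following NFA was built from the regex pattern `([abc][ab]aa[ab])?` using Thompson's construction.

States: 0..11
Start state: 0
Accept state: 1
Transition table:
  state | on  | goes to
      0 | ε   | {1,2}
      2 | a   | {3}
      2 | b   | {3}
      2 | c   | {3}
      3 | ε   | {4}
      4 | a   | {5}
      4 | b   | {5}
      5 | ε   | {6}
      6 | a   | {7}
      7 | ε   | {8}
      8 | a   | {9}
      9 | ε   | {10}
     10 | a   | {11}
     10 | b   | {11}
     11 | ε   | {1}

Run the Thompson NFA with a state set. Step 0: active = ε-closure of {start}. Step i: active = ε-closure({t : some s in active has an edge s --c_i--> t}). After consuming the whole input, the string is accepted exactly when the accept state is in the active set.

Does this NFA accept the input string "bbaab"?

Answer: ACCEPT

Steps:
initial (ε-close {0}): {0,1,2}
'b' @ 1: {3,4}
'b' @ 2: {5,6}
'a' @ 3: {7,8}
'a' @ 4: {9,10}
'b' @ 5: {1,11}  (accept∈set)
final: {1,11}; accept 1 in set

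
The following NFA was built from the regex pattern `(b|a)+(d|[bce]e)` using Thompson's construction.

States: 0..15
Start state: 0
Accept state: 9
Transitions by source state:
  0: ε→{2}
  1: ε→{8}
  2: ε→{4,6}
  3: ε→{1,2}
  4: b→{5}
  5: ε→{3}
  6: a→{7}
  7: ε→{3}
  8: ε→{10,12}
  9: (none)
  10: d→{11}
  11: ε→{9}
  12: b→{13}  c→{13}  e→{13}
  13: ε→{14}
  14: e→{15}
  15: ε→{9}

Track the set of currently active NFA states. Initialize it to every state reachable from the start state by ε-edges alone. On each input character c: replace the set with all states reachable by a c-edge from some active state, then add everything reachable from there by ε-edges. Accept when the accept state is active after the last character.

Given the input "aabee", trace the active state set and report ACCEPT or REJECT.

Answer: ACCEPT

Trace:
S₀ = ε-closure({0}) = {0,2,4,6}
'a' @ 1: {1,2,3,4,6,7,8,10,12}
'a' @ 2: {1,2,3,4,6,7,8,10,12}
'b' @ 3: {1,2,3,4,5,6,8,10,12,13,14}
'e' @ 4: {9,13,14,15}  ✓accept
'e' @ 5: {9,15}  ✓accept
final: {9,15}; accept 9 in set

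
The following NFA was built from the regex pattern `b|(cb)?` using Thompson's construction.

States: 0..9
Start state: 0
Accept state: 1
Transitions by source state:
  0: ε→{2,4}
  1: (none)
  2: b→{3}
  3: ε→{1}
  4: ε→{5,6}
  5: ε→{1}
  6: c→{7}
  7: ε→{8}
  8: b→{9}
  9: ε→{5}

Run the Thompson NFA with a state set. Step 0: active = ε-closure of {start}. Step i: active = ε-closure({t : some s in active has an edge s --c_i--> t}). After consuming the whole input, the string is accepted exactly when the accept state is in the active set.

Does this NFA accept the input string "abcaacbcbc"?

S₀ = ε-closure({0}) = {0,1,2,4,5,6}
'a' @ 1: {}  — no active states
rest 'bcaacbcbc' ignored (set empty)
after full input: {}  (accept=1 not in)

Answer: REJECT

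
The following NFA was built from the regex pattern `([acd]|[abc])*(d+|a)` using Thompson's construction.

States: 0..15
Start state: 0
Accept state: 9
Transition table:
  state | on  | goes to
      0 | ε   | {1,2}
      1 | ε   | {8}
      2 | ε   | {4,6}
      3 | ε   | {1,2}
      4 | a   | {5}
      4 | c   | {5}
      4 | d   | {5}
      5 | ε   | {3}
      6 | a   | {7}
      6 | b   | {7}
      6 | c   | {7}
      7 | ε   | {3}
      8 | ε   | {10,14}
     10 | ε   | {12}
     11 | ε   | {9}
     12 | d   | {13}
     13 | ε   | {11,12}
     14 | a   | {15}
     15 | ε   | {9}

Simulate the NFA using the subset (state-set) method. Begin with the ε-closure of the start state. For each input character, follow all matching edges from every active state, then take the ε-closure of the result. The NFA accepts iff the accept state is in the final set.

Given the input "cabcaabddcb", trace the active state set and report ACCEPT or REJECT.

initial (ε-close {0}): {0,1,2,4,6,8,10,12,14}
'c' @ 1: {1,2,3,4,5,6,7,8,10,12,14}
'a' @ 2: {1,2,3,4,5,6,7,8,9,10,12,14,15}  ✓accept
'b' @ 3: {1,2,3,4,6,7,8,10,12,14}
'c' @ 4: {1,2,3,4,5,6,7,8,10,12,14}
'a' @ 5: {1,2,3,4,5,6,7,8,9,10,12,14,15}  ✓accept
'a' @ 6: {1,2,3,4,5,6,7,8,9,10,12,14,15}  ✓accept
'b' @ 7: {1,2,3,4,6,7,8,10,12,14}
'd' @ 8: {1,2,3,4,5,6,8,9,10,11,12,13,14}  ✓accept
'd' @ 9: {1,2,3,4,5,6,8,9,10,11,12,13,14}  ✓accept
'c' @ 10: {1,2,3,4,5,6,7,8,10,12,14}
'b' @ 11: {1,2,3,4,6,7,8,10,12,14}
end set {1,2,3,4,6,7,8,10,12,14} — state 9 not in

Answer: REJECT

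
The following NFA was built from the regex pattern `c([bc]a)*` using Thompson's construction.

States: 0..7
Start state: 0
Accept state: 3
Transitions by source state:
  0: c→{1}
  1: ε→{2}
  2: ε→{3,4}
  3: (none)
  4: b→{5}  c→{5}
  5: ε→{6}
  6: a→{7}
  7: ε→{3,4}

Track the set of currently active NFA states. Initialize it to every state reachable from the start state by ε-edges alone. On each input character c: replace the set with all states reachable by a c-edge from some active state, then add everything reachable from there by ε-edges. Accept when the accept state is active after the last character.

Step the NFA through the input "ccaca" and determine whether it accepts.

Answer: ACCEPT

Derivation:
initial (ε-close {0}): {0}
'c' @ 1: {1,2,3,4}  [accepting]
'c' @ 2: {5,6}
'a' @ 3: {3,4,7}  [accepting]
'c' @ 4: {5,6}
'a' @ 5: {3,4,7}  [accepting]
after full input: {3,4,7}  (accept=3 in)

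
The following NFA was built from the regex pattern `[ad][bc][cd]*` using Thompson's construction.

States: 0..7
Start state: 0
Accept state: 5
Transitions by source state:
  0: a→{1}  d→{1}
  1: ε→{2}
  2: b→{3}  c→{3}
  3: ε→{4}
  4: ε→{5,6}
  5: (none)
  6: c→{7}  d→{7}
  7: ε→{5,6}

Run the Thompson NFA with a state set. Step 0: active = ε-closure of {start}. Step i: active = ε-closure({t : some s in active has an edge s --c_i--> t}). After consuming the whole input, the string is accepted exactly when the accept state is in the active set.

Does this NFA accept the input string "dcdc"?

Answer: ACCEPT

Steps:
initial (ε-close {0}): {0}
'd' @ 1: {1,2}
'c' @ 2: {3,4,5,6}  ✓accept
'd' @ 3: {5,6,7}  ✓accept
'c' @ 4: {5,6,7}  ✓accept
end set {5,6,7} — state 5 in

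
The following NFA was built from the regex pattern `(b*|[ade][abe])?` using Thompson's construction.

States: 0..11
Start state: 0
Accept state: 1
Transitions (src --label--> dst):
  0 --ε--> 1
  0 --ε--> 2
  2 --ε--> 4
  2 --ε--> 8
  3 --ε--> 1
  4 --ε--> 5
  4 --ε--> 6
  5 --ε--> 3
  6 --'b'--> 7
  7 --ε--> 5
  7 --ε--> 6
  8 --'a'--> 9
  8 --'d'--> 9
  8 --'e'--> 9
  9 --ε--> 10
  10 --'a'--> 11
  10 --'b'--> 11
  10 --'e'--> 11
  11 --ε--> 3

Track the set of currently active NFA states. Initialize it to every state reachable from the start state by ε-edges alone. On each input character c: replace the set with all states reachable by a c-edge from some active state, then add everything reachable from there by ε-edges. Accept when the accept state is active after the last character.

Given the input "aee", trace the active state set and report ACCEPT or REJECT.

start: ε-closure({0}) = {0,1,2,3,4,5,6,8}
'a' @ 1: {9,10}
'e' @ 2: {1,3,11}  ✓accept
'e' @ 3: {}  — dead — no transitions
end set {} — state 1 not in

Answer: REJECT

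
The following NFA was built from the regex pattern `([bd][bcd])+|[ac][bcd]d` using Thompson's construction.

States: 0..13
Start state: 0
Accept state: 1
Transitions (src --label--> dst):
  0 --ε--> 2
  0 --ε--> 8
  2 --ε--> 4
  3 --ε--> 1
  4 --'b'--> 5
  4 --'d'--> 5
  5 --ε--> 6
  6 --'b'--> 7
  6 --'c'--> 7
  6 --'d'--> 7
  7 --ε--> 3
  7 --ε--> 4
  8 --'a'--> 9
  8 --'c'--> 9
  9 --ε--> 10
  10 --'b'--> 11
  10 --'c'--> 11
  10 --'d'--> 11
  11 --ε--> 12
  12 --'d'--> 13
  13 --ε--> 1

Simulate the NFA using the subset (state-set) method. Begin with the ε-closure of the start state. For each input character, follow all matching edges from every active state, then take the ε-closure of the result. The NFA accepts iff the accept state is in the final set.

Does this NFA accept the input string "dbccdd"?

Answer: REJECT

Steps:
initial (ε-close {0}): {0,2,4,8}
'd' @ 1: {5,6}
'b' @ 2: {1,3,4,7}  (accept∈set)
'c' @ 3: {}  — no active states
rest 'cdd' ignored (set empty)
after full input: {}  (accept=1 not in)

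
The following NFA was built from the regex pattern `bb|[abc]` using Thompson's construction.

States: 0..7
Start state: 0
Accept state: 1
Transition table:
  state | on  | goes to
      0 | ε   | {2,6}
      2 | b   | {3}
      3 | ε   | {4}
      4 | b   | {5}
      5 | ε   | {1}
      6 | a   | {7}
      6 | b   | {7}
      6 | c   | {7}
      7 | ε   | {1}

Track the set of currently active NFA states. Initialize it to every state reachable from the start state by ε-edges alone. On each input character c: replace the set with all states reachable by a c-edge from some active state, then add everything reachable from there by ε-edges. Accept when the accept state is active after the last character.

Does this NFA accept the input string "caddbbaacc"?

initial (ε-close {0}): {0,2,6}
'c' @ 1: {1,7}  (accept∈set)
'a' @ 2: {}  — no active states
rest 'ddbbaacc' ignored (set empty)
final: {}; accept 1 not in set

Answer: REJECT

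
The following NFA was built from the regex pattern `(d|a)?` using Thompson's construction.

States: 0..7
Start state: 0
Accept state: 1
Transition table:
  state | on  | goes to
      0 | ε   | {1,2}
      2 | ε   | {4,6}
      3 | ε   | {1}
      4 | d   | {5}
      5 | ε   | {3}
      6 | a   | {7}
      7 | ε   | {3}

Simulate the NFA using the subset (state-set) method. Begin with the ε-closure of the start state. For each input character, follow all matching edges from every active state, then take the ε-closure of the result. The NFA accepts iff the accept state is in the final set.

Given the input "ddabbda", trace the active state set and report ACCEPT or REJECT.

S₀ = ε-closure({0}) = {0,1,2,4,6}
'd' @ 1: {1,3,5}  ✓accept
'd' @ 2: {}  — dead — no transitions
rest 'abbda' ignored (set empty)
end set {} — state 1 not in

Answer: REJECT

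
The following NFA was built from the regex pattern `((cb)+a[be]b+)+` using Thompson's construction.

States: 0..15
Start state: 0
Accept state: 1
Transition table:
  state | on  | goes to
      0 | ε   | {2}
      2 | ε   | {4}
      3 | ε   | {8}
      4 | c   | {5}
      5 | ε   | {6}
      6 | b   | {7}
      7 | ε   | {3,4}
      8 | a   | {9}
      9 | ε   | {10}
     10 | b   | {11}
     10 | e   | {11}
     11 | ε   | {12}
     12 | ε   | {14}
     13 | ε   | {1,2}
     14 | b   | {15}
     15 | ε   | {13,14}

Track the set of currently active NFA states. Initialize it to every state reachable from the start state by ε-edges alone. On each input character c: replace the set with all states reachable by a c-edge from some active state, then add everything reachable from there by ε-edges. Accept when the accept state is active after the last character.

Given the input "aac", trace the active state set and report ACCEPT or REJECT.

S₀ = ε-closure({0}) = {0,2,4}
'a' @ 1: {}  — no active states
rest 'ac' ignored (set empty)
final: {}; accept 1 not in set

Answer: REJECT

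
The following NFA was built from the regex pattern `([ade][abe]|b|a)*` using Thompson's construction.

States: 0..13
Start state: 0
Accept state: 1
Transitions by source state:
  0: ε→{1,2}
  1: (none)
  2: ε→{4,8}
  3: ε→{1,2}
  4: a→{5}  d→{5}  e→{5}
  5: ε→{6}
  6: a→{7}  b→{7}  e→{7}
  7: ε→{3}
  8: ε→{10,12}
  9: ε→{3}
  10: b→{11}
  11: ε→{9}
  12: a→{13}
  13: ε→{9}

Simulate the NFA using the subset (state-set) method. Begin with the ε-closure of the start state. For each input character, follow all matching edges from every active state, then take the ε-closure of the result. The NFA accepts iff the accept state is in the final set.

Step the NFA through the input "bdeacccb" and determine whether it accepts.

Answer: REJECT

Steps:
initial (ε-close {0}): {0,1,2,4,8,10,12}
'b' @ 1: {1,2,3,4,8,9,10,11,12}  ✓accept
'd' @ 2: {5,6}
'e' @ 3: {1,2,3,4,7,8,10,12}  ✓accept
'a' @ 4: {1,2,3,4,5,6,8,9,10,12,13}  ✓accept
'c' @ 5: {}  — state set empty
rest 'ccb' ignored (set empty)
after full input: {}  (accept=1 not in)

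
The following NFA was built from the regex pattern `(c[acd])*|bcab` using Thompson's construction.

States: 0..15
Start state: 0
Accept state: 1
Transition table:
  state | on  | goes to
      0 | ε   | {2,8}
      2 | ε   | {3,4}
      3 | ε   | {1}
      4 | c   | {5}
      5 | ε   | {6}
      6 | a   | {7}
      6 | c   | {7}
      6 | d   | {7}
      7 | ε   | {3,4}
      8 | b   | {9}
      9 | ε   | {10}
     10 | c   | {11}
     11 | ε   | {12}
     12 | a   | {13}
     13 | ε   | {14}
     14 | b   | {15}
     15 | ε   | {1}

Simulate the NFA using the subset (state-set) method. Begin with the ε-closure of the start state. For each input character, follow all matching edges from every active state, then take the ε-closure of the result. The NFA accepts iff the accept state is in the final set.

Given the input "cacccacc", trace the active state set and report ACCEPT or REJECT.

S₀ = ε-closure({0}) = {0,1,2,3,4,8}
'c' @ 1: {5,6}
'a' @ 2: {1,3,4,7}  (accept∈set)
'c' @ 3: {5,6}
'c' @ 4: {1,3,4,7}  (accept∈set)
'c' @ 5: {5,6}
'a' @ 6: {1,3,4,7}  (accept∈set)
'c' @ 7: {5,6}
'c' @ 8: {1,3,4,7}  (accept∈set)
end set {1,3,4,7} — state 1 in

Answer: ACCEPT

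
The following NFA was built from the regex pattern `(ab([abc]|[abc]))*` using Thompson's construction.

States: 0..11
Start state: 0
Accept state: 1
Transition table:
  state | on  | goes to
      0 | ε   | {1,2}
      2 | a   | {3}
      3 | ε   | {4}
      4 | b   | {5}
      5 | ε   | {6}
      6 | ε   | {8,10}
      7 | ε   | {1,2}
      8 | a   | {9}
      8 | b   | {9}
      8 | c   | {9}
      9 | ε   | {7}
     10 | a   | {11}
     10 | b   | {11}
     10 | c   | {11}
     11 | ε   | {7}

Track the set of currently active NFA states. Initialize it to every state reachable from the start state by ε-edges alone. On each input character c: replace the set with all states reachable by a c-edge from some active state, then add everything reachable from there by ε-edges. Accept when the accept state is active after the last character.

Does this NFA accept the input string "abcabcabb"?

Answer: ACCEPT

Steps:
start: ε-closure({0}) = {0,1,2}
'a' @ 1: {3,4}
'b' @ 2: {5,6,8,10}
'c' @ 3: {1,2,7,9,11}  ✓accept
'a' @ 4: {3,4}
'b' @ 5: {5,6,8,10}
'c' @ 6: {1,2,7,9,11}  ✓accept
'a' @ 7: {3,4}
'b' @ 8: {5,6,8,10}
'b' @ 9: {1,2,7,9,11}  ✓accept
after full input: {1,2,7,9,11}  (accept=1 in)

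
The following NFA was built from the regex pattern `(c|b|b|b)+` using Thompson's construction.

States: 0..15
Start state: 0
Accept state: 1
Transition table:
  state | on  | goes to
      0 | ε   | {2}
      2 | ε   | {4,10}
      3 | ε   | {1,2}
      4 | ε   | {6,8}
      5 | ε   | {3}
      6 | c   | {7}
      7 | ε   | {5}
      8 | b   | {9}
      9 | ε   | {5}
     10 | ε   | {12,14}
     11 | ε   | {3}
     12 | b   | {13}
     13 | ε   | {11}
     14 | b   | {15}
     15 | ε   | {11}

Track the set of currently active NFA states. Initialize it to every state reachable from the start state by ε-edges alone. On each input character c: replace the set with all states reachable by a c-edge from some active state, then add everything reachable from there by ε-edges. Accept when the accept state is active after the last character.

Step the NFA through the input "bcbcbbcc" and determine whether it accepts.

start: ε-closure({0}) = {0,2,4,6,8,10,12,14}
'b' @ 1: {1,2,3,4,5,6,8,9,10,11,12,13,14,15}  ✓accept
'c' @ 2: {1,2,3,4,5,6,7,8,10,12,14}  ✓accept
'b' @ 3: {1,2,3,4,5,6,8,9,10,11,12,13,14,15}  ✓accept
'c' @ 4: {1,2,3,4,5,6,7,8,10,12,14}  ✓accept
'b' @ 5: {1,2,3,4,5,6,8,9,10,11,12,13,14,15}  ✓accept
'b' @ 6: {1,2,3,4,5,6,8,9,10,11,12,13,14,15}  ✓accept
'c' @ 7: {1,2,3,4,5,6,7,8,10,12,14}  ✓accept
'c' @ 8: {1,2,3,4,5,6,7,8,10,12,14}  ✓accept
end set {1,2,3,4,5,6,7,8,10,12,14} — state 1 in

Answer: ACCEPT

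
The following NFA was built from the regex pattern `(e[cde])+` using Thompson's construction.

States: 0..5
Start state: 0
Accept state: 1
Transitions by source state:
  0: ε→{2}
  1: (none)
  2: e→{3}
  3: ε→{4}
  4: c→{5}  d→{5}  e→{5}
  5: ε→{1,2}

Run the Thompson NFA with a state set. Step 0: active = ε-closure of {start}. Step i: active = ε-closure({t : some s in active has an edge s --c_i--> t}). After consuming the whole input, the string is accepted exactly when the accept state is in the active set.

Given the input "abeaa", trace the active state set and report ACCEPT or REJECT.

initial (ε-close {0}): {0,2}
'a' @ 1: {}  — state set empty
rest 'beaa' ignored (set empty)
after full input: {}  (accept=1 not in)

Answer: REJECT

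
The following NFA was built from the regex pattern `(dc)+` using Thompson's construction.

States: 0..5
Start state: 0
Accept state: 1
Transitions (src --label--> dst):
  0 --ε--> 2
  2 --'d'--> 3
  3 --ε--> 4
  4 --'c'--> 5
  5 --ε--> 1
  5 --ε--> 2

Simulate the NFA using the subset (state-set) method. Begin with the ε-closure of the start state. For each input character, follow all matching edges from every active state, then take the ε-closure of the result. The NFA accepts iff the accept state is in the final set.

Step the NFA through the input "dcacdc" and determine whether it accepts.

S₀ = ε-closure({0}) = {0,2}
'd' @ 1: {3,4}
'c' @ 2: {1,2,5}  ✓accept
'a' @ 3: {}  — state set empty
rest 'cdc' ignored (set empty)
after full input: {}  (accept=1 not in)

Answer: REJECT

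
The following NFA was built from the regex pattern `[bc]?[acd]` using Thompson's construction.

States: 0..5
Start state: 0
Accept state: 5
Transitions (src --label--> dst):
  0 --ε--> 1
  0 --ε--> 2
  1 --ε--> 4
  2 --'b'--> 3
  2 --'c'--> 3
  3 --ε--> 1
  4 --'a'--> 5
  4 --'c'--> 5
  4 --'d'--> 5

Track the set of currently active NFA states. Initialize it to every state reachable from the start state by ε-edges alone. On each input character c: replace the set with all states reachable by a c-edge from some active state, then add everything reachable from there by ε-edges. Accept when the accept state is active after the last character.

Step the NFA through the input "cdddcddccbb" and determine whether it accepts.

Answer: REJECT

Steps:
S₀ = ε-closure({0}) = {0,1,2,4}
'c' @ 1: {1,3,4,5}  (accept∈set)
'd' @ 2: {5}  (accept∈set)
'd' @ 3: {}  — state set empty
rest 'dcddccbb' ignored (set empty)
final: {}; accept 5 not in set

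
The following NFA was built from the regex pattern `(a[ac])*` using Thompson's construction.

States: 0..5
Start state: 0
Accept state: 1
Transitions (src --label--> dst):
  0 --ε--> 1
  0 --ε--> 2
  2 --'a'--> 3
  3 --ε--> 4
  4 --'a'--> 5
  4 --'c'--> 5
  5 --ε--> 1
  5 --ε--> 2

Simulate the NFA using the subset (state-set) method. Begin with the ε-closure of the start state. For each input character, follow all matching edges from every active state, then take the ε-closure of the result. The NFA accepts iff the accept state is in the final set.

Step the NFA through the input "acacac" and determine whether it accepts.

start: ε-closure({0}) = {0,1,2}
'a' @ 1: {3,4}
'c' @ 2: {1,2,5}  [accepting]
'a' @ 3: {3,4}
'c' @ 4: {1,2,5}  [accepting]
'a' @ 5: {3,4}
'c' @ 6: {1,2,5}  [accepting]
final: {1,2,5}; accept 1 in set

Answer: ACCEPT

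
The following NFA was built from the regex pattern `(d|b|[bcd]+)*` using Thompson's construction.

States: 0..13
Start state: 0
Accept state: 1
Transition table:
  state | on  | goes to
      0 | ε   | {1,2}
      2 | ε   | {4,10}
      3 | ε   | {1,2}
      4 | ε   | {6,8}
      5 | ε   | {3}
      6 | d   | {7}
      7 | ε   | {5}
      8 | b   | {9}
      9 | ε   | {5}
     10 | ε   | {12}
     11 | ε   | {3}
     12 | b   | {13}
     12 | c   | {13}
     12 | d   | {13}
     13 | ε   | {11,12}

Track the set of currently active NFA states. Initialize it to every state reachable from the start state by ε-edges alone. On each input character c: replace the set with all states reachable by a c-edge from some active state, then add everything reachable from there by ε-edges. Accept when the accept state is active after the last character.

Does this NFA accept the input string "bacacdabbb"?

start: ε-closure({0}) = {0,1,2,4,6,8,10,12}
'b' @ 1: {1,2,3,4,5,6,8,9,10,11,12,13}  [accepting]
'a' @ 2: {}  — no active states
rest 'cacdabbb' ignored (set empty)
after full input: {}  (accept=1 not in)

Answer: REJECT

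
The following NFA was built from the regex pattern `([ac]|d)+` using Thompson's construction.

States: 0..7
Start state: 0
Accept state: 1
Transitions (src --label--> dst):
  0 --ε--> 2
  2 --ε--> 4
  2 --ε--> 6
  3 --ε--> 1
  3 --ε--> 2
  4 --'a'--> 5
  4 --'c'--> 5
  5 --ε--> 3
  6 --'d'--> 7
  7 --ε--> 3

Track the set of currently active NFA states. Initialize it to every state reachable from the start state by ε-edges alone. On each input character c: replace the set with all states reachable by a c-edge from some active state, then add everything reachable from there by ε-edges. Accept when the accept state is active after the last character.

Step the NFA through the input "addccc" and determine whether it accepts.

Answer: ACCEPT

Steps:
S₀ = ε-closure({0}) = {0,2,4,6}
'a' @ 1: {1,2,3,4,5,6}  ✓accept
'd' @ 2: {1,2,3,4,6,7}  ✓accept
'd' @ 3: {1,2,3,4,6,7}  ✓accept
'c' @ 4: {1,2,3,4,5,6}  ✓accept
'c' @ 5: {1,2,3,4,5,6}  ✓accept
'c' @ 6: {1,2,3,4,5,6}  ✓accept
end set {1,2,3,4,5,6} — state 1 in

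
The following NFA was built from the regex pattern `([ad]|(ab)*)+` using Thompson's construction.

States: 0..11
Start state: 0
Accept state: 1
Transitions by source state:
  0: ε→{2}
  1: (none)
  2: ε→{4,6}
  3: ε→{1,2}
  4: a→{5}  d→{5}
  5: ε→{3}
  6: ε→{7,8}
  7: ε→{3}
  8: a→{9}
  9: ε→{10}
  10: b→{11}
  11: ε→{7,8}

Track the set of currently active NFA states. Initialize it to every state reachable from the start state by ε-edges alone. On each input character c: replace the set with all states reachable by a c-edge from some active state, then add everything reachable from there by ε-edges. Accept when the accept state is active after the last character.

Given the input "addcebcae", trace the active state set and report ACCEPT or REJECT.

start: ε-closure({0}) = {0,1,2,3,4,6,7,8}
'a' @ 1: {1,2,3,4,5,6,7,8,9,10}  ✓accept
'd' @ 2: {1,2,3,4,5,6,7,8}  ✓accept
'd' @ 3: {1,2,3,4,5,6,7,8}  ✓accept
'c' @ 4: {}  — state set empty
rest 'ebcae' ignored (set empty)
final: {}; accept 1 not in set

Answer: REJECT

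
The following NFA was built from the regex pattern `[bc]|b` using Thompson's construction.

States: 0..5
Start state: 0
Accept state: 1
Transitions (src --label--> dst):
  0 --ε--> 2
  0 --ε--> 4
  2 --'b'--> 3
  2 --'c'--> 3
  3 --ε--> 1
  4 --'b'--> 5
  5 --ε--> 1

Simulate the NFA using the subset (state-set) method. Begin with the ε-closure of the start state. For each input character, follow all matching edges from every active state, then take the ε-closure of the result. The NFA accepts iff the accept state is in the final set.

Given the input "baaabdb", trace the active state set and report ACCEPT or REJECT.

S₀ = ε-closure({0}) = {0,2,4}
'b' @ 1: {1,3,5}  (accept∈set)
'a' @ 2: {}  — no active states
rest 'aabdb' ignored (set empty)
final: {}; accept 1 not in set

Answer: REJECT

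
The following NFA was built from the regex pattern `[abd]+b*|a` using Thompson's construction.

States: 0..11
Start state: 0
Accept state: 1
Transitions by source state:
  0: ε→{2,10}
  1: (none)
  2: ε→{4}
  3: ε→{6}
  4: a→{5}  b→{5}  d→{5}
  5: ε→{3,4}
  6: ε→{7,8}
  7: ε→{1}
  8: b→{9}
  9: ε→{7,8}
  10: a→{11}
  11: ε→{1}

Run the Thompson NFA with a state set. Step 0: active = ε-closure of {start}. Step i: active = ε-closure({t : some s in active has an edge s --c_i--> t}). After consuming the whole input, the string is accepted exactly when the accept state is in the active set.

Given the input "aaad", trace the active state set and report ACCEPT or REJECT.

Answer: ACCEPT

Steps:
initial (ε-close {0}): {0,2,4,10}
'a' @ 1: {1,3,4,5,6,7,8,11}  ✓accept
'a' @ 2: {1,3,4,5,6,7,8}  ✓accept
'a' @ 3: {1,3,4,5,6,7,8}  ✓accept
'd' @ 4: {1,3,4,5,6,7,8}  ✓accept
end set {1,3,4,5,6,7,8} — state 1 in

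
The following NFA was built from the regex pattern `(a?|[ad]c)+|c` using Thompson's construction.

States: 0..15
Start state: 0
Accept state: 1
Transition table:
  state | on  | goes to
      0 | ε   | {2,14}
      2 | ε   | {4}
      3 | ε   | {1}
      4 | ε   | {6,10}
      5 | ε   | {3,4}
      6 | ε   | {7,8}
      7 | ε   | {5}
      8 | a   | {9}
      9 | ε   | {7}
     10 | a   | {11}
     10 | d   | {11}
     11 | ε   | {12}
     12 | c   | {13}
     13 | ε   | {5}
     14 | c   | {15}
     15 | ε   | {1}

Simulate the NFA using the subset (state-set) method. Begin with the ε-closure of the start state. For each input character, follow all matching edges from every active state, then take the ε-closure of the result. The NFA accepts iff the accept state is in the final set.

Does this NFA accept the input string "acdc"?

Answer: ACCEPT

Derivation:
initial (ε-close {0}): {0,1,2,3,4,5,6,7,8,10,14}
'a' @ 1: {1,3,4,5,6,7,8,9,10,11,12}  (accept∈set)
'c' @ 2: {1,3,4,5,6,7,8,10,13}  (accept∈set)
'd' @ 3: {11,12}
'c' @ 4: {1,3,4,5,6,7,8,10,13}  (accept∈set)
after full input: {1,3,4,5,6,7,8,10,13}  (accept=1 in)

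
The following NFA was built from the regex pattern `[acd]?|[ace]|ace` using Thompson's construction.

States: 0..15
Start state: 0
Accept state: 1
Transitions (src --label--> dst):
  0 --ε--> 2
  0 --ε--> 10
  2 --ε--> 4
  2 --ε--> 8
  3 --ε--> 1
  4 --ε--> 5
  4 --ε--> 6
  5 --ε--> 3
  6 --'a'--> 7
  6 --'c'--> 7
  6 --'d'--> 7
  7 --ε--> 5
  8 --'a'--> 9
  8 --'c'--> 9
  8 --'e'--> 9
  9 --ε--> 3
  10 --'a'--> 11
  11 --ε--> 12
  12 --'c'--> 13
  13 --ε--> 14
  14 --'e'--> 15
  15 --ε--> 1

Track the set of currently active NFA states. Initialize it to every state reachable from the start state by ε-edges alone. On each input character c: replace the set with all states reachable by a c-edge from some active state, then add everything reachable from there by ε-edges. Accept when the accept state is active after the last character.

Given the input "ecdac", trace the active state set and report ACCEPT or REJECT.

Answer: REJECT

Derivation:
initial (ε-close {0}): {0,1,2,3,4,5,6,8,10}
'e' @ 1: {1,3,9}  ✓accept
'c' @ 2: {}  — state set empty
rest 'dac' ignored (set empty)
end set {} — state 1 not in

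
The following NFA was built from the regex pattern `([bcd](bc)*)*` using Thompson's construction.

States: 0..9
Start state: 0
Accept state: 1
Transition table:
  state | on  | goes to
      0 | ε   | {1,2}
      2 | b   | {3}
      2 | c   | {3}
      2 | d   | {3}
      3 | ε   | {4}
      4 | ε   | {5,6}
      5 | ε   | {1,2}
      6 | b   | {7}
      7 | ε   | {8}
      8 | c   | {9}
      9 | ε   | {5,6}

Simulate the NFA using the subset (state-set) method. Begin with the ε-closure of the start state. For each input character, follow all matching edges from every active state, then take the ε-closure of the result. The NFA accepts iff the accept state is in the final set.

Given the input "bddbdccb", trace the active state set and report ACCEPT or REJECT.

Answer: ACCEPT

Derivation:
initial (ε-close {0}): {0,1,2}
'b' @ 1: {1,2,3,4,5,6}  (accept∈set)
'd' @ 2: {1,2,3,4,5,6}  (accept∈set)
'd' @ 3: {1,2,3,4,5,6}  (accept∈set)
'b' @ 4: {1,2,3,4,5,6,7,8}  (accept∈set)
'd' @ 5: {1,2,3,4,5,6}  (accept∈set)
'c' @ 6: {1,2,3,4,5,6}  (accept∈set)
'c' @ 7: {1,2,3,4,5,6}  (accept∈set)
'b' @ 8: {1,2,3,4,5,6,7,8}  (accept∈set)
final: {1,2,3,4,5,6,7,8}; accept 1 in set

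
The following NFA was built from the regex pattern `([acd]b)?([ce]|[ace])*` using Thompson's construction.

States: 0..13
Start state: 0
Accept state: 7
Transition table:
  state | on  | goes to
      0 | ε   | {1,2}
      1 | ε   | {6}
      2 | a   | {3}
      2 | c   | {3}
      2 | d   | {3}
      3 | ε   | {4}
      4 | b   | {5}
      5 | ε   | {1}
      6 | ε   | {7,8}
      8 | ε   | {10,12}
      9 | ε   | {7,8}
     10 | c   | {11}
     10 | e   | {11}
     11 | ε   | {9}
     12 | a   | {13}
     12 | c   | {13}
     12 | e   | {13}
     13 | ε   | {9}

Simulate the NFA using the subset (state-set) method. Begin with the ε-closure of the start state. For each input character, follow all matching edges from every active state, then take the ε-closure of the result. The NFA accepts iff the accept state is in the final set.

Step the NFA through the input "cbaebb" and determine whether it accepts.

S₀ = ε-closure({0}) = {0,1,2,6,7,8,10,12}
'c' @ 1: {3,4,7,8,9,10,11,12,13}  (accept∈set)
'b' @ 2: {1,5,6,7,8,10,12}  (accept∈set)
'a' @ 3: {7,8,9,10,12,13}  (accept∈set)
'e' @ 4: {7,8,9,10,11,12,13}  (accept∈set)
'b' @ 5: {}  — no active states
rest 'b' ignored (set empty)
after full input: {}  (accept=7 not in)

Answer: REJECT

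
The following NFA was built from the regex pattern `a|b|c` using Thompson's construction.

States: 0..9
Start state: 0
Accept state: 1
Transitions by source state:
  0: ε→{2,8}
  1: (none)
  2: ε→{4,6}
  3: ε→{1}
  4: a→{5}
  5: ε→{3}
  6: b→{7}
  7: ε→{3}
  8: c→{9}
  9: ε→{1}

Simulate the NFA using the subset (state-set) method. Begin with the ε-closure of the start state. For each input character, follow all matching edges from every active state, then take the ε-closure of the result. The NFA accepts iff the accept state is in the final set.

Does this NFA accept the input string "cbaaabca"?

Answer: REJECT

Trace:
start: ε-closure({0}) = {0,2,4,6,8}
'c' @ 1: {1,9}  (accept∈set)
'b' @ 2: {}  — dead — no transitions
rest 'aaabca' ignored (set empty)
final: {}; accept 1 not in set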